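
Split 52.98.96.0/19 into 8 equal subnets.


New prefix = 19 + 3 = 22
Each subnet has 1024 addresses
  52.98.96.0/22
  52.98.100.0/22
  52.98.104.0/22
  52.98.108.0/22
  52.98.112.0/22
  52.98.116.0/22
  52.98.120.0/22
  52.98.124.0/22
Subnets: 52.98.96.0/22, 52.98.100.0/22, 52.98.104.0/22, 52.98.108.0/22, 52.98.112.0/22, 52.98.116.0/22, 52.98.120.0/22, 52.98.124.0/22


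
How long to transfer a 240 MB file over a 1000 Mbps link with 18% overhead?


Effective throughput = 1000 * (1 - 18/100) = 820.0 Mbps
File size in Mb = 240 * 8 = 1920 Mb
Time = 1920 / 820.0
Time = 2.3415 seconds


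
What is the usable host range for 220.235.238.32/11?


Network: 220.224.0.0
Broadcast: 220.255.255.255
First usable = network + 1
Last usable = broadcast - 1
Range: 220.224.0.1 to 220.255.255.254


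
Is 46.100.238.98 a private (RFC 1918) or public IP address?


RFC 1918 private ranges:
  10.0.0.0/8 (10.0.0.0 - 10.255.255.255)
  172.16.0.0/12 (172.16.0.0 - 172.31.255.255)
  192.168.0.0/16 (192.168.0.0 - 192.168.255.255)
Public (not in any RFC 1918 range)


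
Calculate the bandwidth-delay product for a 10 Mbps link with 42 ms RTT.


BDP = bandwidth * RTT
= 10 Mbps * 42 ms
= 10 * 1e6 * 42 / 1000 bits
= 420000 bits
= 52500 bytes
= 51.2695 KB
BDP = 420000 bits (52500 bytes)


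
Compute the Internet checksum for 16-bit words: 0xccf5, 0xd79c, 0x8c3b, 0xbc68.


Sum all words (with carry folding):
+ 0xccf5 = 0xccf5
+ 0xd79c = 0xa492
+ 0x8c3b = 0x30ce
+ 0xbc68 = 0xed36
One's complement: ~0xed36
Checksum = 0x12c9


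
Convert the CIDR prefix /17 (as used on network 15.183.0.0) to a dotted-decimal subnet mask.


/17 means 17 network bits, 15 host bits
Binary: 11111111111111111000000000000000
Mask: 255.255.128.0


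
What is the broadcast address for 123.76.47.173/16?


Network: 123.76.0.0/16
Host bits = 16
Set all host bits to 1:
Broadcast: 123.76.255.255


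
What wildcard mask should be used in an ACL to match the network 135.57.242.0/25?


Subnet mask: 255.255.255.128
Wildcard = 255.255.255.255 - subnet mask
255 - 255 = 0
255 - 255 = 0
255 - 255 = 0
255 - 128 = 127
Wildcard: 0.0.0.127


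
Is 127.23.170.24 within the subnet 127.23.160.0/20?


Subnet network: 127.23.160.0
Test IP AND mask: 127.23.160.0
Yes, 127.23.170.24 is in 127.23.160.0/20


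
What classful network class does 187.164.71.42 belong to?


First octet: 187
Binary: 10111011
10xxxxxx -> Class B (128-191)
Class B, default mask 255.255.0.0 (/16)


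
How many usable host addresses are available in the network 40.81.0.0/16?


Host bits = 32 - 16 = 16
Total addresses = 2^16 = 65536
Usable = total - 2 (network and broadcast)
Usable hosts: 65534


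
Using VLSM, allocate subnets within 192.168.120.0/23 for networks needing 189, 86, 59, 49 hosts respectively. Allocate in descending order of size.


189 hosts -> /24 (254 usable): 192.168.120.0/24
86 hosts -> /25 (126 usable): 192.168.121.0/25
59 hosts -> /26 (62 usable): 192.168.121.128/26
49 hosts -> /26 (62 usable): 192.168.121.192/26
Allocation: 192.168.120.0/24 (189 hosts, 254 usable); 192.168.121.0/25 (86 hosts, 126 usable); 192.168.121.128/26 (59 hosts, 62 usable); 192.168.121.192/26 (49 hosts, 62 usable)


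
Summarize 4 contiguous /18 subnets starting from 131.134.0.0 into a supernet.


Original prefix: /18
Number of subnets: 4 = 2^2
New prefix = 18 - 2 = 16
Supernet: 131.134.0.0/16


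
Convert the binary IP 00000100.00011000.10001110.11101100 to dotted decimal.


00000100 = 4
00011000 = 24
10001110 = 142
11101100 = 236
IP: 4.24.142.236


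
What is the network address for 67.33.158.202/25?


IP:   01000011.00100001.10011110.11001010
Mask: 11111111.11111111.11111111.10000000
AND operation:
Net:  01000011.00100001.10011110.10000000
Network: 67.33.158.128/25


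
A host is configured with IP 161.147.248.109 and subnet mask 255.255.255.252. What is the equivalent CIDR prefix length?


Binary: 11111111.11111111.11111111.11111100
Count leading 1s
Prefix: /30


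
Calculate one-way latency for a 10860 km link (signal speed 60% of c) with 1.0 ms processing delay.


Speed = 0.6 * 3e5 km/s = 180000 km/s
Propagation delay = 10860 / 180000 = 0.0603 s = 60.3333 ms
Processing delay = 1.0 ms
Total one-way latency = 61.3333 ms


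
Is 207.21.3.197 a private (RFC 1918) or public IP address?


RFC 1918 private ranges:
  10.0.0.0/8 (10.0.0.0 - 10.255.255.255)
  172.16.0.0/12 (172.16.0.0 - 172.31.255.255)
  192.168.0.0/16 (192.168.0.0 - 192.168.255.255)
Public (not in any RFC 1918 range)


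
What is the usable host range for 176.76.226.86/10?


Network: 176.64.0.0
Broadcast: 176.127.255.255
First usable = network + 1
Last usable = broadcast - 1
Range: 176.64.0.1 to 176.127.255.254


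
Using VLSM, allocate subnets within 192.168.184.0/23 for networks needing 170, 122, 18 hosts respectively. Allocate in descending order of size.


170 hosts -> /24 (254 usable): 192.168.184.0/24
122 hosts -> /25 (126 usable): 192.168.185.0/25
18 hosts -> /27 (30 usable): 192.168.185.128/27
Allocation: 192.168.184.0/24 (170 hosts, 254 usable); 192.168.185.0/25 (122 hosts, 126 usable); 192.168.185.128/27 (18 hosts, 30 usable)


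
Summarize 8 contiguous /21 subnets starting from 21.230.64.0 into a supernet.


Original prefix: /21
Number of subnets: 8 = 2^3
New prefix = 21 - 3 = 18
Supernet: 21.230.64.0/18


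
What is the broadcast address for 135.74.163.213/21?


Network: 135.74.160.0/21
Host bits = 11
Set all host bits to 1:
Broadcast: 135.74.167.255


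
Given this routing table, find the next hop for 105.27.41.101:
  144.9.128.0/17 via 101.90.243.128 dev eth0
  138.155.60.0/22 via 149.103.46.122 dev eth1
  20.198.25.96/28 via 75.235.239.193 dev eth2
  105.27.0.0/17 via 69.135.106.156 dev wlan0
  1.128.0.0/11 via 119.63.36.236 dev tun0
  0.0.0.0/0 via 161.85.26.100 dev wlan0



Longest prefix match for 105.27.41.101:
  /17 144.9.128.0: no
  /22 138.155.60.0: no
  /28 20.198.25.96: no
  /17 105.27.0.0: MATCH
  /11 1.128.0.0: no
  /0 0.0.0.0: MATCH
Selected: next-hop 69.135.106.156 via wlan0 (matched /17)


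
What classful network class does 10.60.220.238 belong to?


First octet: 10
Binary: 00001010
0xxxxxxx -> Class A (1-126)
Class A, default mask 255.0.0.0 (/8)


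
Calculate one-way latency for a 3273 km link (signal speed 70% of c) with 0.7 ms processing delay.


Speed = 0.7 * 3e5 km/s = 210000 km/s
Propagation delay = 3273 / 210000 = 0.0156 s = 15.5857 ms
Processing delay = 0.7 ms
Total one-way latency = 16.2857 ms


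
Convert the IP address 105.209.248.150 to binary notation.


105 = 01101001
209 = 11010001
248 = 11111000
150 = 10010110
Binary: 01101001.11010001.11111000.10010110


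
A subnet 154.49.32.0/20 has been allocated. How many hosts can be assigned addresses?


Host bits = 32 - 20 = 12
Total addresses = 2^12 = 4096
Usable = total - 2 (network and broadcast)
Usable hosts: 4094


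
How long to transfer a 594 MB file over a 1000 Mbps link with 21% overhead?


Effective throughput = 1000 * (1 - 21/100) = 790 Mbps
File size in Mb = 594 * 8 = 4752 Mb
Time = 4752 / 790
Time = 6.0152 seconds


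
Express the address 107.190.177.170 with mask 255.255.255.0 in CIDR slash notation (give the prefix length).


Binary: 11111111.11111111.11111111.00000000
Count leading 1s
Prefix: /24


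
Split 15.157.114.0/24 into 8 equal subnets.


New prefix = 24 + 3 = 27
Each subnet has 32 addresses
  15.157.114.0/27
  15.157.114.32/27
  15.157.114.64/27
  15.157.114.96/27
  15.157.114.128/27
  15.157.114.160/27
  15.157.114.192/27
  15.157.114.224/27
Subnets: 15.157.114.0/27, 15.157.114.32/27, 15.157.114.64/27, 15.157.114.96/27, 15.157.114.128/27, 15.157.114.160/27, 15.157.114.192/27, 15.157.114.224/27


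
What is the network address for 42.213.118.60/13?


IP:   00101010.11010101.01110110.00111100
Mask: 11111111.11111000.00000000.00000000
AND operation:
Net:  00101010.11010000.00000000.00000000
Network: 42.208.0.0/13


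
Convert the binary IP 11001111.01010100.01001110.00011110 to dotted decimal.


11001111 = 207
01010100 = 84
01001110 = 78
00011110 = 30
IP: 207.84.78.30


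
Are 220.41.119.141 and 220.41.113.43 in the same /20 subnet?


Mask: 255.255.240.0
220.41.119.141 AND mask = 220.41.112.0
220.41.113.43 AND mask = 220.41.112.0
Yes, same subnet (220.41.112.0)


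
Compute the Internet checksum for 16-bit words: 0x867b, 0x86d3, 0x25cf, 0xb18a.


Sum all words (with carry folding):
+ 0x867b = 0x867b
+ 0x86d3 = 0x0d4f
+ 0x25cf = 0x331e
+ 0xb18a = 0xe4a8
One's complement: ~0xe4a8
Checksum = 0x1b57


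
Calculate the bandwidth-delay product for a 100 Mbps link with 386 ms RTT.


BDP = bandwidth * RTT
= 100 Mbps * 386 ms
= 100 * 1e6 * 386 / 1000 bits
= 38600000 bits
= 4825000 bytes
= 4711.9141 KB
BDP = 38600000 bits (4825000 bytes)


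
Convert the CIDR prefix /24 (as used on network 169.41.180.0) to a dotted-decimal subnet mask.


/24 means 24 network bits, 8 host bits
Binary: 11111111111111111111111100000000
Mask: 255.255.255.0


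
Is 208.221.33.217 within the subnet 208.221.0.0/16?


Subnet network: 208.221.0.0
Test IP AND mask: 208.221.0.0
Yes, 208.221.33.217 is in 208.221.0.0/16


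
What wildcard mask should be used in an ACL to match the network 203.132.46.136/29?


Subnet mask: 255.255.255.248
Wildcard = 255.255.255.255 - subnet mask
255 - 255 = 0
255 - 255 = 0
255 - 255 = 0
255 - 248 = 7
Wildcard: 0.0.0.7


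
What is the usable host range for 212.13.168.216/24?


Network: 212.13.168.0
Broadcast: 212.13.168.255
First usable = network + 1
Last usable = broadcast - 1
Range: 212.13.168.1 to 212.13.168.254


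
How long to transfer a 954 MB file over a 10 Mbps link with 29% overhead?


Effective throughput = 10 * (1 - 29/100) = 7.1 Mbps
File size in Mb = 954 * 8 = 7632 Mb
Time = 7632 / 7.1
Time = 1074.9296 seconds


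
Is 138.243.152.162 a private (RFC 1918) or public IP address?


RFC 1918 private ranges:
  10.0.0.0/8 (10.0.0.0 - 10.255.255.255)
  172.16.0.0/12 (172.16.0.0 - 172.31.255.255)
  192.168.0.0/16 (192.168.0.0 - 192.168.255.255)
Public (not in any RFC 1918 range)


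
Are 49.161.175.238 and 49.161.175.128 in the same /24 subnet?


Mask: 255.255.255.0
49.161.175.238 AND mask = 49.161.175.0
49.161.175.128 AND mask = 49.161.175.0
Yes, same subnet (49.161.175.0)


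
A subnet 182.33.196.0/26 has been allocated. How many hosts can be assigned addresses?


Host bits = 32 - 26 = 6
Total addresses = 2^6 = 64
Usable = total - 2 (network and broadcast)
Usable hosts: 62


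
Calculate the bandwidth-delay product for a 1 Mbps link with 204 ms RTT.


BDP = bandwidth * RTT
= 1 Mbps * 204 ms
= 1 * 1e6 * 204 / 1000 bits
= 204000 bits
= 25500 bytes
= 24.9023 KB
BDP = 204000 bits (25500 bytes)


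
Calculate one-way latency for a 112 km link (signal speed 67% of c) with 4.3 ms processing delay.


Speed = 0.67 * 3e5 km/s = 201000 km/s
Propagation delay = 112 / 201000 = 0.0006 s = 0.5572 ms
Processing delay = 4.3 ms
Total one-way latency = 4.8572 ms


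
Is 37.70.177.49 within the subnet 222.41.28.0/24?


Subnet network: 222.41.28.0
Test IP AND mask: 37.70.177.0
No, 37.70.177.49 is not in 222.41.28.0/24


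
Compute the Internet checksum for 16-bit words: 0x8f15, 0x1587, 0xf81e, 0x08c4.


Sum all words (with carry folding):
+ 0x8f15 = 0x8f15
+ 0x1587 = 0xa49c
+ 0xf81e = 0x9cbb
+ 0x08c4 = 0xa57f
One's complement: ~0xa57f
Checksum = 0x5a80


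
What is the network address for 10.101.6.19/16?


IP:   00001010.01100101.00000110.00010011
Mask: 11111111.11111111.00000000.00000000
AND operation:
Net:  00001010.01100101.00000000.00000000
Network: 10.101.0.0/16


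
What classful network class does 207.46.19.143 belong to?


First octet: 207
Binary: 11001111
110xxxxx -> Class C (192-223)
Class C, default mask 255.255.255.0 (/24)


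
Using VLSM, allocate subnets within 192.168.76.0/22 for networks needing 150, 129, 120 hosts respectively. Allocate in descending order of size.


150 hosts -> /24 (254 usable): 192.168.76.0/24
129 hosts -> /24 (254 usable): 192.168.77.0/24
120 hosts -> /25 (126 usable): 192.168.78.0/25
Allocation: 192.168.76.0/24 (150 hosts, 254 usable); 192.168.77.0/24 (129 hosts, 254 usable); 192.168.78.0/25 (120 hosts, 126 usable)


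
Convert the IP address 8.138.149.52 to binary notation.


8 = 00001000
138 = 10001010
149 = 10010101
52 = 00110100
Binary: 00001000.10001010.10010101.00110100


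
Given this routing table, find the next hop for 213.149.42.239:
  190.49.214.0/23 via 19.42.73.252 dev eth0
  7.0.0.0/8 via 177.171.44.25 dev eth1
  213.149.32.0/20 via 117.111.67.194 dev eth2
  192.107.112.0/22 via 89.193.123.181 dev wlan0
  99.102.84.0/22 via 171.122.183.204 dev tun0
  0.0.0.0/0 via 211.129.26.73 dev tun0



Longest prefix match for 213.149.42.239:
  /23 190.49.214.0: no
  /8 7.0.0.0: no
  /20 213.149.32.0: MATCH
  /22 192.107.112.0: no
  /22 99.102.84.0: no
  /0 0.0.0.0: MATCH
Selected: next-hop 117.111.67.194 via eth2 (matched /20)


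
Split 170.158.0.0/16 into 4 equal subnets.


New prefix = 16 + 2 = 18
Each subnet has 16384 addresses
  170.158.0.0/18
  170.158.64.0/18
  170.158.128.0/18
  170.158.192.0/18
Subnets: 170.158.0.0/18, 170.158.64.0/18, 170.158.128.0/18, 170.158.192.0/18


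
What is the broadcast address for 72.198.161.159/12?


Network: 72.192.0.0/12
Host bits = 20
Set all host bits to 1:
Broadcast: 72.207.255.255


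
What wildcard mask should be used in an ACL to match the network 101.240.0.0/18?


Subnet mask: 255.255.192.0
Wildcard = 255.255.255.255 - subnet mask
255 - 255 = 0
255 - 255 = 0
255 - 192 = 63
255 - 0 = 255
Wildcard: 0.0.63.255


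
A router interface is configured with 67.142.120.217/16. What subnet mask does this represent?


/16 means 16 network bits, 16 host bits
Binary: 11111111111111110000000000000000
Mask: 255.255.0.0


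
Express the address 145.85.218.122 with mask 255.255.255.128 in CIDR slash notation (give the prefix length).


Binary: 11111111.11111111.11111111.10000000
Count leading 1s
Prefix: /25


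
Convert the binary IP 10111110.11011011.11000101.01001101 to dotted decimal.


10111110 = 190
11011011 = 219
11000101 = 197
01001101 = 77
IP: 190.219.197.77


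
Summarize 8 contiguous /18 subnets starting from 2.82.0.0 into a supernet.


Original prefix: /18
Number of subnets: 8 = 2^3
New prefix = 18 - 3 = 15
Supernet: 2.82.0.0/15


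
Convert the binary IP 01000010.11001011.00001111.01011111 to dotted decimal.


01000010 = 66
11001011 = 203
00001111 = 15
01011111 = 95
IP: 66.203.15.95


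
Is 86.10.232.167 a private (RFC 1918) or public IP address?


RFC 1918 private ranges:
  10.0.0.0/8 (10.0.0.0 - 10.255.255.255)
  172.16.0.0/12 (172.16.0.0 - 172.31.255.255)
  192.168.0.0/16 (192.168.0.0 - 192.168.255.255)
Public (not in any RFC 1918 range)


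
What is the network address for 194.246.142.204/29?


IP:   11000010.11110110.10001110.11001100
Mask: 11111111.11111111.11111111.11111000
AND operation:
Net:  11000010.11110110.10001110.11001000
Network: 194.246.142.200/29


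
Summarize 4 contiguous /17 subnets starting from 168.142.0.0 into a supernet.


Original prefix: /17
Number of subnets: 4 = 2^2
New prefix = 17 - 2 = 15
Supernet: 168.142.0.0/15


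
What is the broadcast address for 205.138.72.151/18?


Network: 205.138.64.0/18
Host bits = 14
Set all host bits to 1:
Broadcast: 205.138.127.255


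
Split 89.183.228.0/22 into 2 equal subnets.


New prefix = 22 + 1 = 23
Each subnet has 512 addresses
  89.183.228.0/23
  89.183.230.0/23
Subnets: 89.183.228.0/23, 89.183.230.0/23


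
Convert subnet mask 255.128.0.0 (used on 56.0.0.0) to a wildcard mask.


Subnet mask: 255.128.0.0
Wildcard = 255.255.255.255 - subnet mask
255 - 255 = 0
255 - 128 = 127
255 - 0 = 255
255 - 0 = 255
Wildcard: 0.127.255.255


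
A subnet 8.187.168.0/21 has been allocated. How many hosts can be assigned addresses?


Host bits = 32 - 21 = 11
Total addresses = 2^11 = 2048
Usable = total - 2 (network and broadcast)
Usable hosts: 2046


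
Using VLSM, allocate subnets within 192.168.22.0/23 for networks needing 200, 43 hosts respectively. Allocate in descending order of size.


200 hosts -> /24 (254 usable): 192.168.22.0/24
43 hosts -> /26 (62 usable): 192.168.23.0/26
Allocation: 192.168.22.0/24 (200 hosts, 254 usable); 192.168.23.0/26 (43 hosts, 62 usable)


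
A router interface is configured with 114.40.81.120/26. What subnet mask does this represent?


/26 means 26 network bits, 6 host bits
Binary: 11111111111111111111111111000000
Mask: 255.255.255.192


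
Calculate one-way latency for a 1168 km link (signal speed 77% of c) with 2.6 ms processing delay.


Speed = 0.77 * 3e5 km/s = 231000 km/s
Propagation delay = 1168 / 231000 = 0.0051 s = 5.0563 ms
Processing delay = 2.6 ms
Total one-way latency = 7.6563 ms


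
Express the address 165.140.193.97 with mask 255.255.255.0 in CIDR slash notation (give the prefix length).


Binary: 11111111.11111111.11111111.00000000
Count leading 1s
Prefix: /24


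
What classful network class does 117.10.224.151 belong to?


First octet: 117
Binary: 01110101
0xxxxxxx -> Class A (1-126)
Class A, default mask 255.0.0.0 (/8)


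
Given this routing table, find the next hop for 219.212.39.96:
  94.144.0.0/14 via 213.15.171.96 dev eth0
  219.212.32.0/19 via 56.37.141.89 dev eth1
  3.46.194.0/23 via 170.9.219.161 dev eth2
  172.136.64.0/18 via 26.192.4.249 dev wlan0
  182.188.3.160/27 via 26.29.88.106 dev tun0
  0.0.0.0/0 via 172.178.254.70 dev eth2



Longest prefix match for 219.212.39.96:
  /14 94.144.0.0: no
  /19 219.212.32.0: MATCH
  /23 3.46.194.0: no
  /18 172.136.64.0: no
  /27 182.188.3.160: no
  /0 0.0.0.0: MATCH
Selected: next-hop 56.37.141.89 via eth1 (matched /19)


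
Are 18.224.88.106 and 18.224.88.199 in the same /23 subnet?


Mask: 255.255.254.0
18.224.88.106 AND mask = 18.224.88.0
18.224.88.199 AND mask = 18.224.88.0
Yes, same subnet (18.224.88.0)


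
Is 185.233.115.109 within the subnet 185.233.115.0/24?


Subnet network: 185.233.115.0
Test IP AND mask: 185.233.115.0
Yes, 185.233.115.109 is in 185.233.115.0/24


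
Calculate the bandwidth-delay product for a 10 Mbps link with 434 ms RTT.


BDP = bandwidth * RTT
= 10 Mbps * 434 ms
= 10 * 1e6 * 434 / 1000 bits
= 4340000 bits
= 542500 bytes
= 529.7852 KB
BDP = 4340000 bits (542500 bytes)


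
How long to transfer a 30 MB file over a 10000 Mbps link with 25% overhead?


Effective throughput = 10000 * (1 - 25/100) = 7500 Mbps
File size in Mb = 30 * 8 = 240 Mb
Time = 240 / 7500
Time = 0.032 seconds


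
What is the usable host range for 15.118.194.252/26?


Network: 15.118.194.192
Broadcast: 15.118.194.255
First usable = network + 1
Last usable = broadcast - 1
Range: 15.118.194.193 to 15.118.194.254


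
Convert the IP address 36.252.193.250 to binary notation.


36 = 00100100
252 = 11111100
193 = 11000001
250 = 11111010
Binary: 00100100.11111100.11000001.11111010


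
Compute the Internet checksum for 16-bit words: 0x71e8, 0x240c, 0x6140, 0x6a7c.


Sum all words (with carry folding):
+ 0x71e8 = 0x71e8
+ 0x240c = 0x95f4
+ 0x6140 = 0xf734
+ 0x6a7c = 0x61b1
One's complement: ~0x61b1
Checksum = 0x9e4e


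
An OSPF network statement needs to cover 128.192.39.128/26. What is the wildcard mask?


Subnet mask: 255.255.255.192
Wildcard = 255.255.255.255 - subnet mask
255 - 255 = 0
255 - 255 = 0
255 - 255 = 0
255 - 192 = 63
Wildcard: 0.0.0.63


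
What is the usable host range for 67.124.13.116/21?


Network: 67.124.8.0
Broadcast: 67.124.15.255
First usable = network + 1
Last usable = broadcast - 1
Range: 67.124.8.1 to 67.124.15.254


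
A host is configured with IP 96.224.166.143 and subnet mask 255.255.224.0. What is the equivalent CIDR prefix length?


Binary: 11111111.11111111.11100000.00000000
Count leading 1s
Prefix: /19


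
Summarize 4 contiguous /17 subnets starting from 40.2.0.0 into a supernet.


Original prefix: /17
Number of subnets: 4 = 2^2
New prefix = 17 - 2 = 15
Supernet: 40.2.0.0/15


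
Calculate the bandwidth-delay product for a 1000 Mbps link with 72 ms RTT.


BDP = bandwidth * RTT
= 1000 Mbps * 72 ms
= 1000 * 1e6 * 72 / 1000 bits
= 72000000 bits
= 9000000 bytes
= 8789.0625 KB
BDP = 72000000 bits (9000000 bytes)


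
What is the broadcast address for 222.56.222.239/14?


Network: 222.56.0.0/14
Host bits = 18
Set all host bits to 1:
Broadcast: 222.59.255.255


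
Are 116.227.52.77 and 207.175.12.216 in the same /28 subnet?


Mask: 255.255.255.240
116.227.52.77 AND mask = 116.227.52.64
207.175.12.216 AND mask = 207.175.12.208
No, different subnets (116.227.52.64 vs 207.175.12.208)


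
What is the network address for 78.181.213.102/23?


IP:   01001110.10110101.11010101.01100110
Mask: 11111111.11111111.11111110.00000000
AND operation:
Net:  01001110.10110101.11010100.00000000
Network: 78.181.212.0/23


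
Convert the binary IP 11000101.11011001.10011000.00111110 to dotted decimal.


11000101 = 197
11011001 = 217
10011000 = 152
00111110 = 62
IP: 197.217.152.62


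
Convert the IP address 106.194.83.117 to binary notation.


106 = 01101010
194 = 11000010
83 = 01010011
117 = 01110101
Binary: 01101010.11000010.01010011.01110101


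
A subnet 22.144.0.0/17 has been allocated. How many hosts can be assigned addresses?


Host bits = 32 - 17 = 15
Total addresses = 2^15 = 32768
Usable = total - 2 (network and broadcast)
Usable hosts: 32766


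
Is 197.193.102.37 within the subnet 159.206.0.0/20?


Subnet network: 159.206.0.0
Test IP AND mask: 197.193.96.0
No, 197.193.102.37 is not in 159.206.0.0/20


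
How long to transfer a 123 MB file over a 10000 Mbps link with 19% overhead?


Effective throughput = 10000 * (1 - 19/100) = 8100.0 Mbps
File size in Mb = 123 * 8 = 984 Mb
Time = 984 / 8100.0
Time = 0.1215 seconds


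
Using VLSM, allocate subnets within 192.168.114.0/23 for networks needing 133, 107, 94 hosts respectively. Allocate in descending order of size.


133 hosts -> /24 (254 usable): 192.168.114.0/24
107 hosts -> /25 (126 usable): 192.168.115.0/25
94 hosts -> /25 (126 usable): 192.168.115.128/25
Allocation: 192.168.114.0/24 (133 hosts, 254 usable); 192.168.115.0/25 (107 hosts, 126 usable); 192.168.115.128/25 (94 hosts, 126 usable)


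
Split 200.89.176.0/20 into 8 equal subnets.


New prefix = 20 + 3 = 23
Each subnet has 512 addresses
  200.89.176.0/23
  200.89.178.0/23
  200.89.180.0/23
  200.89.182.0/23
  200.89.184.0/23
  200.89.186.0/23
  200.89.188.0/23
  200.89.190.0/23
Subnets: 200.89.176.0/23, 200.89.178.0/23, 200.89.180.0/23, 200.89.182.0/23, 200.89.184.0/23, 200.89.186.0/23, 200.89.188.0/23, 200.89.190.0/23


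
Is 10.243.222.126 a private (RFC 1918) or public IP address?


RFC 1918 private ranges:
  10.0.0.0/8 (10.0.0.0 - 10.255.255.255)
  172.16.0.0/12 (172.16.0.0 - 172.31.255.255)
  192.168.0.0/16 (192.168.0.0 - 192.168.255.255)
Private (in 10.0.0.0/8)


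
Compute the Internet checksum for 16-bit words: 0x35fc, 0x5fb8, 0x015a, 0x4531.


Sum all words (with carry folding):
+ 0x35fc = 0x35fc
+ 0x5fb8 = 0x95b4
+ 0x015a = 0x970e
+ 0x4531 = 0xdc3f
One's complement: ~0xdc3f
Checksum = 0x23c0


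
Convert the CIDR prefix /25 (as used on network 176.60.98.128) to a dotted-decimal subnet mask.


/25 means 25 network bits, 7 host bits
Binary: 11111111111111111111111110000000
Mask: 255.255.255.128


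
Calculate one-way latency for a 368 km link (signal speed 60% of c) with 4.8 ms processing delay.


Speed = 0.6 * 3e5 km/s = 180000 km/s
Propagation delay = 368 / 180000 = 0.002 s = 2.0444 ms
Processing delay = 4.8 ms
Total one-way latency = 6.8444 ms


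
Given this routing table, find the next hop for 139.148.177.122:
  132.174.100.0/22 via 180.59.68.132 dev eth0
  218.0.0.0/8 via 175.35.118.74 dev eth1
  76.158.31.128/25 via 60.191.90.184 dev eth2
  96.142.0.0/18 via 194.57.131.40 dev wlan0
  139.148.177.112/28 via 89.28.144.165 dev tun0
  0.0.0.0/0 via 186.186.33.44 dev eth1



Longest prefix match for 139.148.177.122:
  /22 132.174.100.0: no
  /8 218.0.0.0: no
  /25 76.158.31.128: no
  /18 96.142.0.0: no
  /28 139.148.177.112: MATCH
  /0 0.0.0.0: MATCH
Selected: next-hop 89.28.144.165 via tun0 (matched /28)


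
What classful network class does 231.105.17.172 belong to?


First octet: 231
Binary: 11100111
1110xxxx -> Class D (224-239)
Class D (multicast), default mask N/A


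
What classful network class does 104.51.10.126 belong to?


First octet: 104
Binary: 01101000
0xxxxxxx -> Class A (1-126)
Class A, default mask 255.0.0.0 (/8)


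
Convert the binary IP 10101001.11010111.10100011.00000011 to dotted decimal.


10101001 = 169
11010111 = 215
10100011 = 163
00000011 = 3
IP: 169.215.163.3


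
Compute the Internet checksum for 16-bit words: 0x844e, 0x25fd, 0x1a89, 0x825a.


Sum all words (with carry folding):
+ 0x844e = 0x844e
+ 0x25fd = 0xaa4b
+ 0x1a89 = 0xc4d4
+ 0x825a = 0x472f
One's complement: ~0x472f
Checksum = 0xb8d0


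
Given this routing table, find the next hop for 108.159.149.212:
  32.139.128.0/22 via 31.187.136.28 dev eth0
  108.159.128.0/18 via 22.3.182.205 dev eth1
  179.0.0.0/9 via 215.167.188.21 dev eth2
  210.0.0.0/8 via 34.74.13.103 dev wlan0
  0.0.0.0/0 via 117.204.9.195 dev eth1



Longest prefix match for 108.159.149.212:
  /22 32.139.128.0: no
  /18 108.159.128.0: MATCH
  /9 179.0.0.0: no
  /8 210.0.0.0: no
  /0 0.0.0.0: MATCH
Selected: next-hop 22.3.182.205 via eth1 (matched /18)


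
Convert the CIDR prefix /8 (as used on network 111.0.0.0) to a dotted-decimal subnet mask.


/8 means 8 network bits, 24 host bits
Binary: 11111111000000000000000000000000
Mask: 255.0.0.0


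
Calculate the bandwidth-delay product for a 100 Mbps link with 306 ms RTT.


BDP = bandwidth * RTT
= 100 Mbps * 306 ms
= 100 * 1e6 * 306 / 1000 bits
= 30600000 bits
= 3825000 bytes
= 3735.3516 KB
BDP = 30600000 bits (3825000 bytes)


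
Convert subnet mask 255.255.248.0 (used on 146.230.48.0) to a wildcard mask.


Subnet mask: 255.255.248.0
Wildcard = 255.255.255.255 - subnet mask
255 - 255 = 0
255 - 255 = 0
255 - 248 = 7
255 - 0 = 255
Wildcard: 0.0.7.255


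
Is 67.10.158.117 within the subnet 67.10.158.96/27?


Subnet network: 67.10.158.96
Test IP AND mask: 67.10.158.96
Yes, 67.10.158.117 is in 67.10.158.96/27


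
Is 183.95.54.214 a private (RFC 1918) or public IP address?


RFC 1918 private ranges:
  10.0.0.0/8 (10.0.0.0 - 10.255.255.255)
  172.16.0.0/12 (172.16.0.0 - 172.31.255.255)
  192.168.0.0/16 (192.168.0.0 - 192.168.255.255)
Public (not in any RFC 1918 range)


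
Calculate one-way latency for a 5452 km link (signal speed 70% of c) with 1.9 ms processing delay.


Speed = 0.7 * 3e5 km/s = 210000 km/s
Propagation delay = 5452 / 210000 = 0.026 s = 25.9619 ms
Processing delay = 1.9 ms
Total one-way latency = 27.8619 ms


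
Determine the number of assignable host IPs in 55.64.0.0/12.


Host bits = 32 - 12 = 20
Total addresses = 2^20 = 1048576
Usable = total - 2 (network and broadcast)
Usable hosts: 1048574


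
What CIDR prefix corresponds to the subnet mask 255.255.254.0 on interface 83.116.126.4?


Binary: 11111111.11111111.11111110.00000000
Count leading 1s
Prefix: /23


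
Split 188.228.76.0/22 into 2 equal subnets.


New prefix = 22 + 1 = 23
Each subnet has 512 addresses
  188.228.76.0/23
  188.228.78.0/23
Subnets: 188.228.76.0/23, 188.228.78.0/23


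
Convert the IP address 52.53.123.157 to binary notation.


52 = 00110100
53 = 00110101
123 = 01111011
157 = 10011101
Binary: 00110100.00110101.01111011.10011101


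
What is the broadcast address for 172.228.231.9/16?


Network: 172.228.0.0/16
Host bits = 16
Set all host bits to 1:
Broadcast: 172.228.255.255


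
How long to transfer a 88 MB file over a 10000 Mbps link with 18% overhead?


Effective throughput = 10000 * (1 - 18/100) = 8200 Mbps
File size in Mb = 88 * 8 = 704 Mb
Time = 704 / 8200
Time = 0.0859 seconds


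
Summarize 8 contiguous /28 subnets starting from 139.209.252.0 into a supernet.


Original prefix: /28
Number of subnets: 8 = 2^3
New prefix = 28 - 3 = 25
Supernet: 139.209.252.0/25


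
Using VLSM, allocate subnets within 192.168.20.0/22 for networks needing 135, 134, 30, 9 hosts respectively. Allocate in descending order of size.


135 hosts -> /24 (254 usable): 192.168.20.0/24
134 hosts -> /24 (254 usable): 192.168.21.0/24
30 hosts -> /27 (30 usable): 192.168.22.0/27
9 hosts -> /28 (14 usable): 192.168.22.32/28
Allocation: 192.168.20.0/24 (135 hosts, 254 usable); 192.168.21.0/24 (134 hosts, 254 usable); 192.168.22.0/27 (30 hosts, 30 usable); 192.168.22.32/28 (9 hosts, 14 usable)


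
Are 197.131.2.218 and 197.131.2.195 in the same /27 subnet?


Mask: 255.255.255.224
197.131.2.218 AND mask = 197.131.2.192
197.131.2.195 AND mask = 197.131.2.192
Yes, same subnet (197.131.2.192)


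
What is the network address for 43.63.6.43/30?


IP:   00101011.00111111.00000110.00101011
Mask: 11111111.11111111.11111111.11111100
AND operation:
Net:  00101011.00111111.00000110.00101000
Network: 43.63.6.40/30


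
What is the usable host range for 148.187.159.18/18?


Network: 148.187.128.0
Broadcast: 148.187.191.255
First usable = network + 1
Last usable = broadcast - 1
Range: 148.187.128.1 to 148.187.191.254


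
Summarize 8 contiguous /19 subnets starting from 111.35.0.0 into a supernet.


Original prefix: /19
Number of subnets: 8 = 2^3
New prefix = 19 - 3 = 16
Supernet: 111.35.0.0/16


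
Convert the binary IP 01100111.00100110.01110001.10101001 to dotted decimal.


01100111 = 103
00100110 = 38
01110001 = 113
10101001 = 169
IP: 103.38.113.169


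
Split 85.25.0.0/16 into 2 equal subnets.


New prefix = 16 + 1 = 17
Each subnet has 32768 addresses
  85.25.0.0/17
  85.25.128.0/17
Subnets: 85.25.0.0/17, 85.25.128.0/17


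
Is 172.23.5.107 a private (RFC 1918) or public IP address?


RFC 1918 private ranges:
  10.0.0.0/8 (10.0.0.0 - 10.255.255.255)
  172.16.0.0/12 (172.16.0.0 - 172.31.255.255)
  192.168.0.0/16 (192.168.0.0 - 192.168.255.255)
Private (in 172.16.0.0/12)


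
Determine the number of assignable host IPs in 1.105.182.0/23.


Host bits = 32 - 23 = 9
Total addresses = 2^9 = 512
Usable = total - 2 (network and broadcast)
Usable hosts: 510


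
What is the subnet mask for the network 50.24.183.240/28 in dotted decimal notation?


/28 means 28 network bits, 4 host bits
Binary: 11111111111111111111111111110000
Mask: 255.255.255.240


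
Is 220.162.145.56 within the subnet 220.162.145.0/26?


Subnet network: 220.162.145.0
Test IP AND mask: 220.162.145.0
Yes, 220.162.145.56 is in 220.162.145.0/26


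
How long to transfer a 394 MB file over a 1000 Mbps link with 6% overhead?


Effective throughput = 1000 * (1 - 6/100) = 940 Mbps
File size in Mb = 394 * 8 = 3152 Mb
Time = 3152 / 940
Time = 3.3532 seconds


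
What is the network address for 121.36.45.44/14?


IP:   01111001.00100100.00101101.00101100
Mask: 11111111.11111100.00000000.00000000
AND operation:
Net:  01111001.00100100.00000000.00000000
Network: 121.36.0.0/14


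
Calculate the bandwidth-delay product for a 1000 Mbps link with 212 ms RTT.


BDP = bandwidth * RTT
= 1000 Mbps * 212 ms
= 1000 * 1e6 * 212 / 1000 bits
= 212000000 bits
= 26500000 bytes
= 25878.9062 KB
BDP = 212000000 bits (26500000 bytes)


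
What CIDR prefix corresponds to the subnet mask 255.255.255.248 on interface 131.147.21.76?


Binary: 11111111.11111111.11111111.11111000
Count leading 1s
Prefix: /29


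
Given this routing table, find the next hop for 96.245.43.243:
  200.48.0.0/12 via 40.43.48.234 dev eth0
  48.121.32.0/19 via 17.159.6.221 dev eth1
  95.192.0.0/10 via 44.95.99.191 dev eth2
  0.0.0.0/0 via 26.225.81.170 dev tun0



Longest prefix match for 96.245.43.243:
  /12 200.48.0.0: no
  /19 48.121.32.0: no
  /10 95.192.0.0: no
  /0 0.0.0.0: MATCH
Selected: next-hop 26.225.81.170 via tun0 (matched /0)


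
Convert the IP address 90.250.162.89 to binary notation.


90 = 01011010
250 = 11111010
162 = 10100010
89 = 01011001
Binary: 01011010.11111010.10100010.01011001


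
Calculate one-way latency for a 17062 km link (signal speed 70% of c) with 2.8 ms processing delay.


Speed = 0.7 * 3e5 km/s = 210000 km/s
Propagation delay = 17062 / 210000 = 0.0812 s = 81.2476 ms
Processing delay = 2.8 ms
Total one-way latency = 84.0476 ms


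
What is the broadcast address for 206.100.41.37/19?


Network: 206.100.32.0/19
Host bits = 13
Set all host bits to 1:
Broadcast: 206.100.63.255


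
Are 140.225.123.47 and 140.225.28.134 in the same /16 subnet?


Mask: 255.255.0.0
140.225.123.47 AND mask = 140.225.0.0
140.225.28.134 AND mask = 140.225.0.0
Yes, same subnet (140.225.0.0)


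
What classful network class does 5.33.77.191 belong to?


First octet: 5
Binary: 00000101
0xxxxxxx -> Class A (1-126)
Class A, default mask 255.0.0.0 (/8)


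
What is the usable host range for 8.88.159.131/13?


Network: 8.88.0.0
Broadcast: 8.95.255.255
First usable = network + 1
Last usable = broadcast - 1
Range: 8.88.0.1 to 8.95.255.254


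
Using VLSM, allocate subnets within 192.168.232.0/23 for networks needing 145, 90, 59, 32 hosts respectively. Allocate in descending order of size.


145 hosts -> /24 (254 usable): 192.168.232.0/24
90 hosts -> /25 (126 usable): 192.168.233.0/25
59 hosts -> /26 (62 usable): 192.168.233.128/26
32 hosts -> /26 (62 usable): 192.168.233.192/26
Allocation: 192.168.232.0/24 (145 hosts, 254 usable); 192.168.233.0/25 (90 hosts, 126 usable); 192.168.233.128/26 (59 hosts, 62 usable); 192.168.233.192/26 (32 hosts, 62 usable)


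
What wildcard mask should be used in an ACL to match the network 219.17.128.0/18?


Subnet mask: 255.255.192.0
Wildcard = 255.255.255.255 - subnet mask
255 - 255 = 0
255 - 255 = 0
255 - 192 = 63
255 - 0 = 255
Wildcard: 0.0.63.255


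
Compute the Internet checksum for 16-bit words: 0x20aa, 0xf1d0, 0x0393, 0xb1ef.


Sum all words (with carry folding):
+ 0x20aa = 0x20aa
+ 0xf1d0 = 0x127b
+ 0x0393 = 0x160e
+ 0xb1ef = 0xc7fd
One's complement: ~0xc7fd
Checksum = 0x3802


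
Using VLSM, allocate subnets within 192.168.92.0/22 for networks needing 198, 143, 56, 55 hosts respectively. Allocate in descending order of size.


198 hosts -> /24 (254 usable): 192.168.92.0/24
143 hosts -> /24 (254 usable): 192.168.93.0/24
56 hosts -> /26 (62 usable): 192.168.94.0/26
55 hosts -> /26 (62 usable): 192.168.94.64/26
Allocation: 192.168.92.0/24 (198 hosts, 254 usable); 192.168.93.0/24 (143 hosts, 254 usable); 192.168.94.0/26 (56 hosts, 62 usable); 192.168.94.64/26 (55 hosts, 62 usable)


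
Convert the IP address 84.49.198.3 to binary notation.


84 = 01010100
49 = 00110001
198 = 11000110
3 = 00000011
Binary: 01010100.00110001.11000110.00000011


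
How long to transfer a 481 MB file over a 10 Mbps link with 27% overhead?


Effective throughput = 10 * (1 - 27/100) = 7.3 Mbps
File size in Mb = 481 * 8 = 3848 Mb
Time = 3848 / 7.3
Time = 527.1233 seconds


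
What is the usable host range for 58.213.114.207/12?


Network: 58.208.0.0
Broadcast: 58.223.255.255
First usable = network + 1
Last usable = broadcast - 1
Range: 58.208.0.1 to 58.223.255.254


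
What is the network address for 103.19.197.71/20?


IP:   01100111.00010011.11000101.01000111
Mask: 11111111.11111111.11110000.00000000
AND operation:
Net:  01100111.00010011.11000000.00000000
Network: 103.19.192.0/20


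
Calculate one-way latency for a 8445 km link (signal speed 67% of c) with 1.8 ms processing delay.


Speed = 0.67 * 3e5 km/s = 201000 km/s
Propagation delay = 8445 / 201000 = 0.042 s = 42.0149 ms
Processing delay = 1.8 ms
Total one-way latency = 43.8149 ms


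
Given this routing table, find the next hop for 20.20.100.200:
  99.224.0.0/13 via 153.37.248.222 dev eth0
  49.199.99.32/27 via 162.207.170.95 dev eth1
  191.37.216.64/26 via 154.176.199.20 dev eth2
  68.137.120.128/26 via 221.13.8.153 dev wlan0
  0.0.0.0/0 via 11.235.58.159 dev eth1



Longest prefix match for 20.20.100.200:
  /13 99.224.0.0: no
  /27 49.199.99.32: no
  /26 191.37.216.64: no
  /26 68.137.120.128: no
  /0 0.0.0.0: MATCH
Selected: next-hop 11.235.58.159 via eth1 (matched /0)


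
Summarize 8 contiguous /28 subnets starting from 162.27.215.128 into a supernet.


Original prefix: /28
Number of subnets: 8 = 2^3
New prefix = 28 - 3 = 25
Supernet: 162.27.215.128/25


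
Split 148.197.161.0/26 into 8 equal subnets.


New prefix = 26 + 3 = 29
Each subnet has 8 addresses
  148.197.161.0/29
  148.197.161.8/29
  148.197.161.16/29
  148.197.161.24/29
  148.197.161.32/29
  148.197.161.40/29
  148.197.161.48/29
  148.197.161.56/29
Subnets: 148.197.161.0/29, 148.197.161.8/29, 148.197.161.16/29, 148.197.161.24/29, 148.197.161.32/29, 148.197.161.40/29, 148.197.161.48/29, 148.197.161.56/29


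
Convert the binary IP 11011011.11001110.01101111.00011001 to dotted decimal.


11011011 = 219
11001110 = 206
01101111 = 111
00011001 = 25
IP: 219.206.111.25


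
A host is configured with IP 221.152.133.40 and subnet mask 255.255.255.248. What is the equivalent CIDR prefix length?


Binary: 11111111.11111111.11111111.11111000
Count leading 1s
Prefix: /29


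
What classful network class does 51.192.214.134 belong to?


First octet: 51
Binary: 00110011
0xxxxxxx -> Class A (1-126)
Class A, default mask 255.0.0.0 (/8)


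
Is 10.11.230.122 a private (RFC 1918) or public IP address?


RFC 1918 private ranges:
  10.0.0.0/8 (10.0.0.0 - 10.255.255.255)
  172.16.0.0/12 (172.16.0.0 - 172.31.255.255)
  192.168.0.0/16 (192.168.0.0 - 192.168.255.255)
Private (in 10.0.0.0/8)


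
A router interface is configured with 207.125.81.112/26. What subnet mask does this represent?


/26 means 26 network bits, 6 host bits
Binary: 11111111111111111111111111000000
Mask: 255.255.255.192


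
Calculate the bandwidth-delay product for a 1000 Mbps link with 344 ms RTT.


BDP = bandwidth * RTT
= 1000 Mbps * 344 ms
= 1000 * 1e6 * 344 / 1000 bits
= 344000000 bits
= 43000000 bytes
= 41992.1875 KB
BDP = 344000000 bits (43000000 bytes)


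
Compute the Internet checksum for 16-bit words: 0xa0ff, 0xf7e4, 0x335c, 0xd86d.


Sum all words (with carry folding):
+ 0xa0ff = 0xa0ff
+ 0xf7e4 = 0x98e4
+ 0x335c = 0xcc40
+ 0xd86d = 0xa4ae
One's complement: ~0xa4ae
Checksum = 0x5b51


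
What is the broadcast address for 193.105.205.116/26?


Network: 193.105.205.64/26
Host bits = 6
Set all host bits to 1:
Broadcast: 193.105.205.127


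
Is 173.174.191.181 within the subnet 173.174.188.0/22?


Subnet network: 173.174.188.0
Test IP AND mask: 173.174.188.0
Yes, 173.174.191.181 is in 173.174.188.0/22


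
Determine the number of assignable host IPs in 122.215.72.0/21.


Host bits = 32 - 21 = 11
Total addresses = 2^11 = 2048
Usable = total - 2 (network and broadcast)
Usable hosts: 2046


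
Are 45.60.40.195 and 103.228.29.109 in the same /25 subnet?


Mask: 255.255.255.128
45.60.40.195 AND mask = 45.60.40.128
103.228.29.109 AND mask = 103.228.29.0
No, different subnets (45.60.40.128 vs 103.228.29.0)


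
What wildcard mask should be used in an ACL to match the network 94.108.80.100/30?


Subnet mask: 255.255.255.252
Wildcard = 255.255.255.255 - subnet mask
255 - 255 = 0
255 - 255 = 0
255 - 255 = 0
255 - 252 = 3
Wildcard: 0.0.0.3


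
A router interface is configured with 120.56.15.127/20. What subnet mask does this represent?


/20 means 20 network bits, 12 host bits
Binary: 11111111111111111111000000000000
Mask: 255.255.240.0


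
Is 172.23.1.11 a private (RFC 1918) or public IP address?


RFC 1918 private ranges:
  10.0.0.0/8 (10.0.0.0 - 10.255.255.255)
  172.16.0.0/12 (172.16.0.0 - 172.31.255.255)
  192.168.0.0/16 (192.168.0.0 - 192.168.255.255)
Private (in 172.16.0.0/12)
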